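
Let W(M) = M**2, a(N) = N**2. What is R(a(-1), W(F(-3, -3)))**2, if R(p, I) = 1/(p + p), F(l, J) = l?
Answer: 1/4 ≈ 0.25000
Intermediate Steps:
R(p, I) = 1/(2*p)
R(a(-1), W(F(-3, -3)))**2 = (1/(2*((-1)**2)))**2 = ((1/2)/1)**2 = ((1/2)*1)**2 = (1/2)**2 = 1/4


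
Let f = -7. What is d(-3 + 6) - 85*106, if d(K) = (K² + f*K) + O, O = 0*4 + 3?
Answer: -9019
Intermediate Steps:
O = 3 (O = 0 + 3 = 3)
d(K) = 3 + K² - 7*K (d(K) = (K² - 7*K) + 3 = 3 + K² - 7*K)
d(-3 + 6) - 85*106 = (3 + (-3 + 6)² - 7*(-3 + 6)) - 85*106 = (3 + 3² - 7*3) - 9010 = (3 + 9 - 21) - 9010 = -9 - 9010 = -9019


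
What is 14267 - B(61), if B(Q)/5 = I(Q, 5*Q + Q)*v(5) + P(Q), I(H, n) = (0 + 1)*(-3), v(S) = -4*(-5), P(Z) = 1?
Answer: 14562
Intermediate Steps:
v(S) = 20
I(H, n) = -3 (I(H, n) = 1*(-3) = -3)
B(Q) = -295 (B(Q) = 5*(-3*20 + 1) = 5*(-60 + 1) = 5*(-59) = -295)
14267 - B(61) = 14267 - 1*(-295) = 14267 + 295 = 14562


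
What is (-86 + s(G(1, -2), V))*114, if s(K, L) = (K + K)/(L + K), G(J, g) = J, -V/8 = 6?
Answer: -461016/47 ≈ -9808.8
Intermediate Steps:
V = -48 (V = -8*6 = -48)
s(K, L) = 2*K/(K + L) (s(K, L) = (2*K)/(K + L) = 2*K/(K + L))
(-86 + s(G(1, -2), V))*114 = (-86 + 2*1/(1 - 48))*114 = (-86 + 2*1/(-47))*114 = (-86 + 2*1*(-1/47))*114 = (-86 - 2/47)*114 = -4044/47*114 = -461016/47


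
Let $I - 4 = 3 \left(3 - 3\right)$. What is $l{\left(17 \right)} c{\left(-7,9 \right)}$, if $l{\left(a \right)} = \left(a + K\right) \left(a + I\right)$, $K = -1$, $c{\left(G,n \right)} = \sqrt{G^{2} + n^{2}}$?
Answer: $336 \sqrt{130} \approx 3831.0$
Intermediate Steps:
$I = 4$ ($I = 4 + 3 \left(3 - 3\right) = 4 + 3 \cdot 0 = 4 + 0 = 4$)
$l{\left(a \right)} = \left(-1 + a\right) \left(4 + a\right)$ ($l{\left(a \right)} = \left(a - 1\right) \left(a + 4\right) = \left(-1 + a\right) \left(4 + a\right)$)
$l{\left(17 \right)} c{\left(-7,9 \right)} = \left(-4 + 17^{2} + 3 \cdot 17\right) \sqrt{\left(-7\right)^{2} + 9^{2}} = \left(-4 + 289 + 51\right) \sqrt{49 + 81} = 336 \sqrt{130}$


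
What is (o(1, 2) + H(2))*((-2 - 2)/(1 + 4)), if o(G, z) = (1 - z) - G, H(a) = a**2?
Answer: -8/5 ≈ -1.6000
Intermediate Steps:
o(G, z) = 1 - G - z
(o(1, 2) + H(2))*((-2 - 2)/(1 + 4)) = ((1 - 1*1 - 1*2) + 2**2)*((-2 - 2)/(1 + 4)) = ((1 - 1 - 2) + 4)*(-4/5) = (-2 + 4)*(-4*1/5) = 2*(-4/5) = -8/5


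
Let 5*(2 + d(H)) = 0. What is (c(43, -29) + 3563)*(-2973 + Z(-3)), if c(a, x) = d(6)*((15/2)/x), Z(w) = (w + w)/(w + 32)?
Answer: -8910457266/841 ≈ -1.0595e+7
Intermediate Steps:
d(H) = -2 (d(H) = -2 + (1/5)*0 = -2 + 0 = -2)
Z(w) = 2*w/(32 + w) (Z(w) = (2*w)/(32 + w) = 2*w/(32 + w))
c(a, x) = -15/x (c(a, x) = -2*15/2/x = -2*15*(1/2)/x = -15/x)
(c(43, -29) + 3563)*(-2973 + Z(-3)) = (-15/(-29) + 3563)*(-2973 + 2*(-3)/(32 - 3)) = (-15*(-1/29) + 3563)*(-2973 + 2*(-3)/29) = (15/29 + 3563)*(-2973 + 2*(-3)*(1/29)) = 103342*(-2973 - 6/29)/29 = (103342/29)*(-86223/29) = -8910457266/841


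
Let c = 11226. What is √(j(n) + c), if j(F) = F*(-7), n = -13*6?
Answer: 6*√327 ≈ 108.50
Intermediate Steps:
n = -78
j(F) = -7*F
√(j(n) + c) = √(-7*(-78) + 11226) = √(546 + 11226) = √11772 = 6*√327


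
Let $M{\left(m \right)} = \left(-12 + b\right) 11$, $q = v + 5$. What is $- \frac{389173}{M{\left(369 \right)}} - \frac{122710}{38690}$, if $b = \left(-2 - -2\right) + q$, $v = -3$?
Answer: $\frac{1504360527}{425590} \approx 3534.8$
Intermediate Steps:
$q = 2$ ($q = -3 + 5 = 2$)
$b = 2$ ($b = \left(-2 - -2\right) + 2 = \left(-2 + 2\right) + 2 = 0 + 2 = 2$)
$M{\left(m \right)} = -110$ ($M{\left(m \right)} = \left(-12 + 2\right) 11 = \left(-10\right) 11 = -110$)
$- \frac{389173}{M{\left(369 \right)}} - \frac{122710}{38690} = - \frac{389173}{-110} - \frac{122710}{38690} = \left(-389173\right) \left(- \frac{1}{110}\right) - \frac{12271}{3869} = \frac{389173}{110} - \frac{12271}{3869} = \frac{1504360527}{425590}$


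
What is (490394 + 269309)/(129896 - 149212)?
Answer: -759703/19316 ≈ -39.330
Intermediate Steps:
(490394 + 269309)/(129896 - 149212) = 759703/(-19316) = 759703*(-1/19316) = -759703/19316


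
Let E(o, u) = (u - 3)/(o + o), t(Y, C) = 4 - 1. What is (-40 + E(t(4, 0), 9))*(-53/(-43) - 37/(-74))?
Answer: -5811/86 ≈ -67.570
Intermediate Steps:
t(Y, C) = 3
E(o, u) = (-3 + u)/(2*o) (E(o, u) = (-3 + u)/((2*o)) = (-3 + u)*(1/(2*o)) = (-3 + u)/(2*o))
(-40 + E(t(4, 0), 9))*(-53/(-43) - 37/(-74)) = (-40 + (½)*(-3 + 9)/3)*(-53/(-43) - 37/(-74)) = (-40 + (½)*(⅓)*6)*(-53*(-1/43) - 37*(-1/74)) = (-40 + 1)*(53/43 + ½) = -39*149/86 = -5811/86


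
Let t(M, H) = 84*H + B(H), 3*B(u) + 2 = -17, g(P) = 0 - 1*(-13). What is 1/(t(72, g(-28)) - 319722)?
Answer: -3/955909 ≈ -3.1384e-6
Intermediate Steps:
g(P) = 13 (g(P) = 0 + 13 = 13)
B(u) = -19/3 (B(u) = -2/3 + (1/3)*(-17) = -2/3 - 17/3 = -19/3)
t(M, H) = -19/3 + 84*H (t(M, H) = 84*H - 19/3 = -19/3 + 84*H)
1/(t(72, g(-28)) - 319722) = 1/((-19/3 + 84*13) - 319722) = 1/((-19/3 + 1092) - 319722) = 1/(3257/3 - 319722) = 1/(-955909/3) = -3/955909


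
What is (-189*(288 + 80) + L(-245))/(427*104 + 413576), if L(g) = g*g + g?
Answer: -2443/114496 ≈ -0.021337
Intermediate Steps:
L(g) = g + g² (L(g) = g² + g = g + g²)
(-189*(288 + 80) + L(-245))/(427*104 + 413576) = (-189*(288 + 80) - 245*(1 - 245))/(427*104 + 413576) = (-189*368 - 245*(-244))/(44408 + 413576) = (-69552 + 59780)/457984 = -9772*1/457984 = -2443/114496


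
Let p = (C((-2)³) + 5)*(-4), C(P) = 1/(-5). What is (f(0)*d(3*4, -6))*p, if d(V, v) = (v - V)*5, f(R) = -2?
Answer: -3456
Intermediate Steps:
C(P) = -⅕
d(V, v) = -5*V + 5*v
p = -96/5 (p = (-⅕ + 5)*(-4) = (24/5)*(-4) = -96/5 ≈ -19.200)
(f(0)*d(3*4, -6))*p = -2*(-15*4 + 5*(-6))*(-96/5) = -2*(-5*12 - 30)*(-96/5) = -2*(-60 - 30)*(-96/5) = -2*(-90)*(-96/5) = 180*(-96/5) = -3456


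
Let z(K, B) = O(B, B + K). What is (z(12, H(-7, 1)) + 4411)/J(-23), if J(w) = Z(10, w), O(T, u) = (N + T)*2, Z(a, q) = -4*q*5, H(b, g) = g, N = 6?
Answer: 885/92 ≈ 9.6196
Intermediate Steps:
Z(a, q) = -20*q
O(T, u) = 12 + 2*T (O(T, u) = (6 + T)*2 = 12 + 2*T)
z(K, B) = 12 + 2*B
J(w) = -20*w
(z(12, H(-7, 1)) + 4411)/J(-23) = ((12 + 2*1) + 4411)/((-20*(-23))) = ((12 + 2) + 4411)/460 = (14 + 4411)*(1/460) = 4425*(1/460) = 885/92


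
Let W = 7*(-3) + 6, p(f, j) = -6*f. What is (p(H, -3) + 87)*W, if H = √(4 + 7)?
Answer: -1305 + 90*√11 ≈ -1006.5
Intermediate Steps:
H = √11 ≈ 3.3166
W = -15 (W = -21 + 6 = -15)
(p(H, -3) + 87)*W = (-6*√11 + 87)*(-15) = (87 - 6*√11)*(-15) = -1305 + 90*√11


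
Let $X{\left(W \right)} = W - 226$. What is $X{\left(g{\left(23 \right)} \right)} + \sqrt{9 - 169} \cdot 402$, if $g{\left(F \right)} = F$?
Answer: $-203 + 1608 i \sqrt{10} \approx -203.0 + 5084.9 i$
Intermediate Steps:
$X{\left(W \right)} = -226 + W$
$X{\left(g{\left(23 \right)} \right)} + \sqrt{9 - 169} \cdot 402 = \left(-226 + 23\right) + \sqrt{9 - 169} \cdot 402 = -203 + \sqrt{-160} \cdot 402 = -203 + 4 i \sqrt{10} \cdot 402 = -203 + 1608 i \sqrt{10}$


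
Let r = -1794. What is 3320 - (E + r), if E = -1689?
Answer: 6803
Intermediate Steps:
3320 - (E + r) = 3320 - (-1689 - 1794) = 3320 - 1*(-3483) = 3320 + 3483 = 6803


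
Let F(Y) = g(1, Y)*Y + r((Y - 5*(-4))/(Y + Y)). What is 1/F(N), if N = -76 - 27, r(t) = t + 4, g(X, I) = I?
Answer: 206/2186361 ≈ 9.4221e-5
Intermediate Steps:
r(t) = 4 + t
N = -103
F(Y) = 4 + Y**2 + (20 + Y)/(2*Y) (F(Y) = Y*Y + (4 + (Y - 5*(-4))/(Y + Y)) = Y**2 + (4 + (Y + 20)/((2*Y))) = Y**2 + (4 + (20 + Y)*(1/(2*Y))) = Y**2 + (4 + (20 + Y)/(2*Y)) = 4 + Y**2 + (20 + Y)/(2*Y))
1/F(N) = 1/(9/2 + (-103)**2 + 10/(-103)) = 1/(9/2 + 10609 + 10*(-1/103)) = 1/(9/2 + 10609 - 10/103) = 1/(2186361/206) = 206/2186361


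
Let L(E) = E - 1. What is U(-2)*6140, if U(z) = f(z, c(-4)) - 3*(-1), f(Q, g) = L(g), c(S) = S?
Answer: -12280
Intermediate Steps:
L(E) = -1 + E
f(Q, g) = -1 + g
U(z) = -2 (U(z) = (-1 - 4) - 3*(-1) = -5 + 3 = -2)
U(-2)*6140 = -2*6140 = -12280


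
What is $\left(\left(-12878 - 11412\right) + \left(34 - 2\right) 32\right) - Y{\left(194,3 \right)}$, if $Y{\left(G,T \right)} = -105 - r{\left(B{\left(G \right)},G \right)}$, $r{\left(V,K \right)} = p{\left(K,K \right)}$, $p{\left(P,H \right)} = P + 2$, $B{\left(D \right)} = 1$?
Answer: $-22965$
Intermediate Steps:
$p{\left(P,H \right)} = 2 + P$
$r{\left(V,K \right)} = 2 + K$
$Y{\left(G,T \right)} = -107 - G$ ($Y{\left(G,T \right)} = -105 - \left(2 + G\right) = -107 - G$)
$\left(\left(-12878 - 11412\right) + \left(34 - 2\right) 32\right) - Y{\left(194,3 \right)} = \left(\left(-12878 - 11412\right) + \left(34 - 2\right) 32\right) - \left(-107 - 194\right) = \left(-24290 + 32 \cdot 32\right) - \left(-107 - 194\right) = \left(-24290 + 1024\right) - -301 = -23266 + 301 = -22965$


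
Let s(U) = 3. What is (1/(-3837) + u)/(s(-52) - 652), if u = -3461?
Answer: 13279858/2490213 ≈ 5.3328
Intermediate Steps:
(1/(-3837) + u)/(s(-52) - 652) = (1/(-3837) - 3461)/(3 - 652) = (-1/3837 - 3461)/(-649) = -13279858/3837*(-1/649) = 13279858/2490213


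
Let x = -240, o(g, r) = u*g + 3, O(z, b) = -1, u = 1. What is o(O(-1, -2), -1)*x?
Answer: -480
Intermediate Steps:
o(g, r) = 3 + g (o(g, r) = 1*g + 3 = g + 3 = 3 + g)
o(O(-1, -2), -1)*x = (3 - 1)*(-240) = 2*(-240) = -480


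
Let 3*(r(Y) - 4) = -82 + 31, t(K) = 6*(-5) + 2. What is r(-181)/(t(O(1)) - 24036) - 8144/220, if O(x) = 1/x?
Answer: -48993589/1323520 ≈ -37.018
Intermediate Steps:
t(K) = -28 (t(K) = -30 + 2 = -28)
r(Y) = -13 (r(Y) = 4 + (-82 + 31)/3 = 4 + (⅓)*(-51) = 4 - 17 = -13)
r(-181)/(t(O(1)) - 24036) - 8144/220 = -13/(-28 - 24036) - 8144/220 = -13/(-24064) - 8144*1/220 = -13*(-1/24064) - 2036/55 = 13/24064 - 2036/55 = -48993589/1323520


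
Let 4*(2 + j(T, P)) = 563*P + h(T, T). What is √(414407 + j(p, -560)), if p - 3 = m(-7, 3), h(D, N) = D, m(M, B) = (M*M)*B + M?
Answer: √1342483/2 ≈ 579.33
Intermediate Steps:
m(M, B) = M + B*M² (m(M, B) = M²*B + M = B*M² + M = M + B*M²)
p = 143 (p = 3 - 7*(1 + 3*(-7)) = 3 - 7*(1 - 21) = 3 - 7*(-20) = 3 + 140 = 143)
j(T, P) = -2 + T/4 + 563*P/4 (j(T, P) = -2 + (563*P + T)/4 = -2 + (T + 563*P)/4 = -2 + (T/4 + 563*P/4) = -2 + T/4 + 563*P/4)
√(414407 + j(p, -560)) = √(414407 + (-2 + (¼)*143 + (563/4)*(-560))) = √(414407 + (-2 + 143/4 - 78820)) = √(414407 - 315145/4) = √(1342483/4) = √1342483/2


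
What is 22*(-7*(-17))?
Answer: 2618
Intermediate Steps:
22*(-7*(-17)) = 22*119 = 2618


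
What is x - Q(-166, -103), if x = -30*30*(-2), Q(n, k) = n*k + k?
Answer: -15195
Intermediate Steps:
Q(n, k) = k + k*n (Q(n, k) = k*n + k = k + k*n)
x = 1800 (x = -900*(-2) = 1800)
x - Q(-166, -103) = 1800 - (-103)*(1 - 166) = 1800 - (-103)*(-165) = 1800 - 1*16995 = 1800 - 16995 = -15195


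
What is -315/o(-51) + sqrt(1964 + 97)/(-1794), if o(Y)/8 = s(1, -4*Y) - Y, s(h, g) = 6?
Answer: -105/152 - sqrt(229)/598 ≈ -0.71609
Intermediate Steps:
o(Y) = 48 - 8*Y (o(Y) = 8*(6 - Y) = 48 - 8*Y)
-315/o(-51) + sqrt(1964 + 97)/(-1794) = -315/(48 - 8*(-51)) + sqrt(1964 + 97)/(-1794) = -315/(48 + 408) + sqrt(2061)*(-1/1794) = -315/456 + (3*sqrt(229))*(-1/1794) = -315*1/456 - sqrt(229)/598 = -105/152 - sqrt(229)/598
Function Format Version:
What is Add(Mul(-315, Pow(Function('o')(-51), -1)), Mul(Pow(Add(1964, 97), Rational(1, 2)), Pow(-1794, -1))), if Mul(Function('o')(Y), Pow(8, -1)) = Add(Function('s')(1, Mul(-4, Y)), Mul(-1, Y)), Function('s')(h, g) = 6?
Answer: Add(Rational(-105, 152), Mul(Rational(-1, 598), Pow(229, Rational(1, 2)))) ≈ -0.71609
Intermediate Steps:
Function('o')(Y) = Add(48, Mul(-8, Y)) (Function('o')(Y) = Mul(8, Add(6, Mul(-1, Y))) = Add(48, Mul(-8, Y)))
Add(Mul(-315, Pow(Function('o')(-51), -1)), Mul(Pow(Add(1964, 97), Rational(1, 2)), Pow(-1794, -1))) = Add(Mul(-315, Pow(Add(48, Mul(-8, -51)), -1)), Mul(Pow(Add(1964, 97), Rational(1, 2)), Pow(-1794, -1))) = Add(Mul(-315, Pow(Add(48, 408), -1)), Mul(Pow(2061, Rational(1, 2)), Rational(-1, 1794))) = Add(Mul(-315, Pow(456, -1)), Mul(Mul(3, Pow(229, Rational(1, 2))), Rational(-1, 1794))) = Add(Mul(-315, Rational(1, 456)), Mul(Rational(-1, 598), Pow(229, Rational(1, 2)))) = Add(Rational(-105, 152), Mul(Rational(-1, 598), Pow(229, Rational(1, 2))))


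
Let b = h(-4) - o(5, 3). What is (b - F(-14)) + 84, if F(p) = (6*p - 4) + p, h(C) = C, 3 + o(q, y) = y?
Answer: 182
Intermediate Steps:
o(q, y) = -3 + y
F(p) = -4 + 7*p (F(p) = (-4 + 6*p) + p = -4 + 7*p)
b = -4 (b = -4 - (-3 + 3) = -4 - 1*0 = -4 + 0 = -4)
(b - F(-14)) + 84 = (-4 - (-4 + 7*(-14))) + 84 = (-4 - (-4 - 98)) + 84 = (-4 - 1*(-102)) + 84 = (-4 + 102) + 84 = 98 + 84 = 182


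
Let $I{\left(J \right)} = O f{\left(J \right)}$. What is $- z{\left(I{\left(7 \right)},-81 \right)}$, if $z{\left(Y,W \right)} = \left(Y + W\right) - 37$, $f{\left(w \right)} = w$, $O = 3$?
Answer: $97$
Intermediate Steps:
$I{\left(J \right)} = 3 J$
$z{\left(Y,W \right)} = -37 + W + Y$ ($z{\left(Y,W \right)} = \left(W + Y\right) - 37 = -37 + W + Y$)
$- z{\left(I{\left(7 \right)},-81 \right)} = - (-37 - 81 + 3 \cdot 7) = - (-37 - 81 + 21) = \left(-1\right) \left(-97\right) = 97$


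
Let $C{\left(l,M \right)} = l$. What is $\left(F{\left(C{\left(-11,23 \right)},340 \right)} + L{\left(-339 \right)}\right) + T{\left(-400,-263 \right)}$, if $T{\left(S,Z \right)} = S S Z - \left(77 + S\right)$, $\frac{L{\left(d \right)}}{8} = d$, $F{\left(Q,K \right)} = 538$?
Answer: $-42081851$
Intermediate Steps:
$L{\left(d \right)} = 8 d$
$T{\left(S,Z \right)} = -77 - S + Z S^{2}$ ($T{\left(S,Z \right)} = S^{2} Z - \left(77 + S\right) = Z S^{2} - \left(77 + S\right) = -77 - S + Z S^{2}$)
$\left(F{\left(C{\left(-11,23 \right)},340 \right)} + L{\left(-339 \right)}\right) + T{\left(-400,-263 \right)} = \left(538 + 8 \left(-339\right)\right) - \left(-323 + 42080000\right) = \left(538 - 2712\right) - 42079677 = -2174 - 42079677 = -42081851$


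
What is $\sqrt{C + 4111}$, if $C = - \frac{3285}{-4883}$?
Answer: $\frac{\sqrt{98037446134}}{4883} \approx 64.122$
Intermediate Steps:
$C = \frac{3285}{4883}$ ($C = \left(-3285\right) \left(- \frac{1}{4883}\right) = \frac{3285}{4883} \approx 0.67274$)
$\sqrt{C + 4111} = \sqrt{\frac{3285}{4883} + 4111} = \sqrt{\frac{20077298}{4883}} = \frac{\sqrt{98037446134}}{4883}$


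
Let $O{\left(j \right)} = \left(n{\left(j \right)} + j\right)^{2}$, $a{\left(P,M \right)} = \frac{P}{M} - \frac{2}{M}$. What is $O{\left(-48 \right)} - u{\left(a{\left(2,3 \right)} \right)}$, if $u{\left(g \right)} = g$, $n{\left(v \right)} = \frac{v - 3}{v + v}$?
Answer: $\frac{2307361}{1024} \approx 2253.3$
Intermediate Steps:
$a{\left(P,M \right)} = - \frac{2}{M} + \frac{P}{M}$
$n{\left(v \right)} = \frac{-3 + v}{2 v}$
$O{\left(j \right)} = \left(j + \frac{-3 + j}{2 j}\right)^{2}$ ($O{\left(j \right)} = \left(\frac{-3 + j}{2 j} + j\right)^{2} = \left(j + \frac{-3 + j}{2 j}\right)^{2}$)
$O{\left(-48 \right)} - u{\left(a{\left(2,3 \right)} \right)} = \frac{\left(-3 - 48 + 2 \left(-48\right)^{2}\right)^{2}}{4 \cdot 2304} - \frac{-2 + 2}{3} = \frac{1}{4} \cdot \frac{1}{2304} \left(-3 - 48 + 2 \cdot 2304\right)^{2} - \frac{1}{3} \cdot 0 = \frac{1}{4} \cdot \frac{1}{2304} \left(-3 - 48 + 4608\right)^{2} - 0 = \frac{1}{4} \cdot \frac{1}{2304} \cdot 4557^{2} + 0 = \frac{1}{4} \cdot \frac{1}{2304} \cdot 20766249 + 0 = \frac{2307361}{1024} + 0 = \frac{2307361}{1024}$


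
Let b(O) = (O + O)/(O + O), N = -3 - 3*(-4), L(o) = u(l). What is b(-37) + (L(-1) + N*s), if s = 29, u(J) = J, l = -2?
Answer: 260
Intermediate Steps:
L(o) = -2
N = 9 (N = -3 + 12 = 9)
b(O) = 1 (b(O) = (2*O)/((2*O)) = (2*O)*(1/(2*O)) = 1)
b(-37) + (L(-1) + N*s) = 1 + (-2 + 9*29) = 1 + (-2 + 261) = 1 + 259 = 260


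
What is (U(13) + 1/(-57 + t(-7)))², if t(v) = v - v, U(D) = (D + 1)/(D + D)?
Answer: 148996/549081 ≈ 0.27136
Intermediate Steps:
U(D) = (1 + D)/(2*D) (U(D) = (1 + D)/((2*D)) = (1 + D)*(1/(2*D)) = (1 + D)/(2*D))
t(v) = 0
(U(13) + 1/(-57 + t(-7)))² = ((½)*(1 + 13)/13 + 1/(-57 + 0))² = ((½)*(1/13)*14 + 1/(-57))² = (7/13 - 1/57)² = (386/741)² = 148996/549081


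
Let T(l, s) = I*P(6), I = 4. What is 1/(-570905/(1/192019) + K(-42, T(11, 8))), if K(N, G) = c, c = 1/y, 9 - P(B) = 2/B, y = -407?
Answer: -407/44617215128366 ≈ -9.1220e-12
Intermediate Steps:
P(B) = 9 - 2/B
c = -1/407 (c = 1/(-407) = -1/407 ≈ -0.0024570)
T(l, s) = 104/3 (T(l, s) = 4*(9 - 2/6) = 4*(9 - 2*⅙) = 4*(9 - ⅓) = 4*(26/3) = 104/3)
K(N, G) = -1/407
1/(-570905/(1/192019) + K(-42, T(11, 8))) = 1/(-570905/(1/192019) - 1/407) = 1/(-570905/1/192019 - 1/407) = 1/(-570905*192019 - 1/407) = 1/(-109624607195 - 1/407) = 1/(-44617215128366/407) = -407/44617215128366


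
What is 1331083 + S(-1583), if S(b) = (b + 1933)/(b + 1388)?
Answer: 51912167/39 ≈ 1.3311e+6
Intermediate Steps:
S(b) = (1933 + b)/(1388 + b)
1331083 + S(-1583) = 1331083 + (1933 - 1583)/(1388 - 1583) = 1331083 + 350/(-195) = 1331083 - 1/195*350 = 1331083 - 70/39 = 51912167/39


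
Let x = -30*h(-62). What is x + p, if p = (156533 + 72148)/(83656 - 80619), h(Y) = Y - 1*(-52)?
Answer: 1139781/3037 ≈ 375.30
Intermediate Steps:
h(Y) = 52 + Y (h(Y) = Y + 52 = 52 + Y)
p = 228681/3037 ≈ 75.298
x = 300 (x = -30*(52 - 62) = -30*(-10) = 300)
x + p = 300 + 228681/3037 = 1139781/3037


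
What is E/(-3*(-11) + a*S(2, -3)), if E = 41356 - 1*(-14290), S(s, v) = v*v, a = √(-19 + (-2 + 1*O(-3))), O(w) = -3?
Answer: 612106/1011 - 111292*I*√6/337 ≈ 605.45 - 808.93*I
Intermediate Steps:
a = 2*I*√6 (a = √(-19 + (-2 + 1*(-3))) = √(-19 + (-2 - 3)) = √(-19 - 5) = √(-24) = 2*I*√6 ≈ 4.899*I)
S(s, v) = v²
E = 55646 (E = 41356 + 14290 = 55646)
E/(-3*(-11) + a*S(2, -3)) = 55646/(-3*(-11) + (2*I*√6)*(-3)²) = 55646/(33 + (2*I*√6)*9) = 55646/(33 + 18*I*√6)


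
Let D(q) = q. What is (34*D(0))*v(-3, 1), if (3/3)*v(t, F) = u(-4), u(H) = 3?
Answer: 0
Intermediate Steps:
v(t, F) = 3
(34*D(0))*v(-3, 1) = (34*0)*3 = 0*3 = 0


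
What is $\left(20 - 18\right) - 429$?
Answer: $-427$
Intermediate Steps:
$\left(20 - 18\right) - 429 = 2 - 429 = -427$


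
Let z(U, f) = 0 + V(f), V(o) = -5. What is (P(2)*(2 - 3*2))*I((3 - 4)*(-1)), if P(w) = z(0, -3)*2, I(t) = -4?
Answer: -160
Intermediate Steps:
z(U, f) = -5 (z(U, f) = 0 - 5 = -5)
P(w) = -10 (P(w) = -5*2 = -10)
(P(2)*(2 - 3*2))*I((3 - 4)*(-1)) = -10*(2 - 3*2)*(-4) = -10*(2 - 6)*(-4) = -10*(-4)*(-4) = 40*(-4) = -160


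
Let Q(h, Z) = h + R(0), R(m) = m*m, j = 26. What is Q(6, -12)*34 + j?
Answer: 230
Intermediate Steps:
R(m) = m²
Q(h, Z) = h (Q(h, Z) = h + 0² = h + 0 = h)
Q(6, -12)*34 + j = 6*34 + 26 = 204 + 26 = 230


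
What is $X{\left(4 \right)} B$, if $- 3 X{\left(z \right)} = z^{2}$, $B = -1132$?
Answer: $\frac{18112}{3} \approx 6037.3$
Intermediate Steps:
$X{\left(z \right)} = - \frac{z^{2}}{3}$
$X{\left(4 \right)} B = - \frac{4^{2}}{3} \left(-1132\right) = \left(- \frac{1}{3}\right) 16 \left(-1132\right) = \left(- \frac{16}{3}\right) \left(-1132\right) = \frac{18112}{3}$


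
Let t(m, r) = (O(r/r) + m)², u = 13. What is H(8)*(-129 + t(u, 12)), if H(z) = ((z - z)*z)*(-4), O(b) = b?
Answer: 0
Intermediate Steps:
t(m, r) = (1 + m)² (t(m, r) = (r/r + m)² = (1 + m)²)
H(z) = 0 (H(z) = (0*z)*(-4) = 0*(-4) = 0)
H(8)*(-129 + t(u, 12)) = 0*(-129 + (1 + 13)²) = 0*(-129 + 14²) = 0*(-129 + 196) = 0*67 = 0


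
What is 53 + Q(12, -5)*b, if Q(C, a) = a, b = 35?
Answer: -122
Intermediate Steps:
53 + Q(12, -5)*b = 53 - 5*35 = 53 - 175 = -122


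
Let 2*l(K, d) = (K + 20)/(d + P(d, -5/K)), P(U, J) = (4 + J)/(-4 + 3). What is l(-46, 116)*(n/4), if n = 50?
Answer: -7475/5147 ≈ -1.4523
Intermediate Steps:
P(U, J) = -4 - J (P(U, J) = (4 + J)/(-1) = (4 + J)*(-1) = -4 - J)
l(K, d) = (20 + K)/(2*(-4 + d + 5/K)) (l(K, d) = ((K + 20)/(d + (-4 - (-5)/K)))/2 = ((20 + K)/(d + (-4 + 5/K)))/2 = ((20 + K)/(-4 + d + 5/K))/2 = (20 + K)/(2*(-4 + d + 5/K)))
l(-46, 116)*(n/4) = ((½)*(-46)*(20 - 46)/(5 - 46*(-4 + 116)))*(50/4) = ((½)*(-46)*(-26)/(5 - 46*112))*(50*(¼)) = ((½)*(-46)*(-26)/(5 - 5152))*(25/2) = ((½)*(-46)*(-26)/(-5147))*(25/2) = ((½)*(-46)*(-1/5147)*(-26))*(25/2) = -598/5147*25/2 = -7475/5147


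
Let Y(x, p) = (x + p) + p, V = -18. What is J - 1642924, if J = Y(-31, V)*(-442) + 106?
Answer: -1613204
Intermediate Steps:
Y(x, p) = x + 2*p (Y(x, p) = (p + x) + p = x + 2*p)
J = 29720 (J = (-31 + 2*(-18))*(-442) + 106 = (-31 - 36)*(-442) + 106 = -67*(-442) + 106 = 29614 + 106 = 29720)
J - 1642924 = 29720 - 1642924 = -1613204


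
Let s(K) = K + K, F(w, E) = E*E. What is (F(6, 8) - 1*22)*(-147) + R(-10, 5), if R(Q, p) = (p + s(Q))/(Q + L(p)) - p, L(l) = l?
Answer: -6176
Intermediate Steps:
F(w, E) = E²
s(K) = 2*K
R(Q, p) = -p + (p + 2*Q)/(Q + p) (R(Q, p) = (p + 2*Q)/(Q + p) - p = -p + (p + 2*Q)/(Q + p))
(F(6, 8) - 1*22)*(-147) + R(-10, 5) = (8² - 1*22)*(-147) + (5 - 1*5² + 2*(-10) - 1*(-10)*5)/(-10 + 5) = (64 - 22)*(-147) + (5 - 1*25 - 20 + 50)/(-5) = 42*(-147) - (5 - 25 - 20 + 50)/5 = -6174 - ⅕*10 = -6174 - 2 = -6176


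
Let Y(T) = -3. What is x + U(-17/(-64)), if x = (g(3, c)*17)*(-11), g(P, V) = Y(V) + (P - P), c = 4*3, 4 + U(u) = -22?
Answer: 535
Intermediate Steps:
U(u) = -26 (U(u) = -4 - 22 = -26)
c = 12
g(P, V) = -3 (g(P, V) = -3 + (P - P) = -3 + 0 = -3)
x = 561 (x = -3*17*(-11) = -51*(-11) = 561)
x + U(-17/(-64)) = 561 - 26 = 535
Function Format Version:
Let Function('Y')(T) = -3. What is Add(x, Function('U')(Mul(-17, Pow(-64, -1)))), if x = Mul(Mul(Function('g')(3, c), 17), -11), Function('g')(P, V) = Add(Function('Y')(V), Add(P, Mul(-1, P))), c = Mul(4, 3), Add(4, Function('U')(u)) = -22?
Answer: 535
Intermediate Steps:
Function('U')(u) = -26 (Function('U')(u) = Add(-4, -22) = -26)
c = 12
Function('g')(P, V) = -3 (Function('g')(P, V) = Add(-3, Add(P, Mul(-1, P))) = Add(-3, 0) = -3)
x = 561 (x = Mul(Mul(-3, 17), -11) = Mul(-51, -11) = 561)
Add(x, Function('U')(Mul(-17, Pow(-64, -1)))) = Add(561, -26) = 535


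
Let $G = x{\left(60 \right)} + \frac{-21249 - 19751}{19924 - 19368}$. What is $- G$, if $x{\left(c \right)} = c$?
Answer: $\frac{1910}{139} \approx 13.741$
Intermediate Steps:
$G = - \frac{1910}{139}$ ($G = 60 + \frac{-21249 - 19751}{19924 - 19368} = 60 - \frac{41000}{556} = 60 - \frac{10250}{139} = - \frac{1910}{139} \approx -13.741$)
$- G = \left(-1\right) \left(- \frac{1910}{139}\right) = \frac{1910}{139}$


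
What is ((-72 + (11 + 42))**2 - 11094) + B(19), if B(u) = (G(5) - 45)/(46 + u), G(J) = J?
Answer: -139537/13 ≈ -10734.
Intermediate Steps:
B(u) = -40/(46 + u) (B(u) = (5 - 45)/(46 + u) = -40/(46 + u))
((-72 + (11 + 42))**2 - 11094) + B(19) = ((-72 + (11 + 42))**2 - 11094) - 40/(46 + 19) = ((-72 + 53)**2 - 11094) - 40/65 = ((-19)**2 - 11094) - 40*1/65 = (361 - 11094) - 8/13 = -10733 - 8/13 = -139537/13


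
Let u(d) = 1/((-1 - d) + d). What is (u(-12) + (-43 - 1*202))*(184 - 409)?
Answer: 55350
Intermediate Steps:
u(d) = -1 (u(d) = 1/(-1) = -1)
(u(-12) + (-43 - 1*202))*(184 - 409) = (-1 + (-43 - 1*202))*(184 - 409) = (-1 + (-43 - 202))*(-225) = (-1 - 245)*(-225) = -246*(-225) = 55350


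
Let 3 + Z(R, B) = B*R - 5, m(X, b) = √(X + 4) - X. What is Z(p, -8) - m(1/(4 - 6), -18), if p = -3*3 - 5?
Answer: 207/2 - √14/2 ≈ 101.63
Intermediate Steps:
p = -14 (p = -9 - 5 = -14)
m(X, b) = √(4 + X) - X
Z(R, B) = -8 + B*R (Z(R, B) = -3 + (B*R - 5) = -3 + (-5 + B*R) = -8 + B*R)
Z(p, -8) - m(1/(4 - 6), -18) = (-8 - 8*(-14)) - (√(4 + 1/(4 - 6)) - 1/(4 - 6)) = (-8 + 112) - (√(4 + 1/(-2)) - 1/(-2)) = 104 - (√(4 - ½) - 1*(-½)) = 104 - (√(7/2) + ½) = 104 - (√14/2 + ½) = 104 - (½ + √14/2) = 104 + (-½ - √14/2) = 207/2 - √14/2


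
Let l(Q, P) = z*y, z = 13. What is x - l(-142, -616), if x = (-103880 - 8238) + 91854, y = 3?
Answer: -20303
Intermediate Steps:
l(Q, P) = 39 (l(Q, P) = 13*3 = 39)
x = -20264 (x = -112118 + 91854 = -20264)
x - l(-142, -616) = -20264 - 1*39 = -20264 - 39 = -20303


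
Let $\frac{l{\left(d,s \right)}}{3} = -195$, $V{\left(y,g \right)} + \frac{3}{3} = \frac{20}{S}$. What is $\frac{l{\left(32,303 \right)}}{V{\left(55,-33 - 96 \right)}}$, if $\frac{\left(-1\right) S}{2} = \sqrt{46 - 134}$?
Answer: $\frac{585 \sqrt{22}}{\sqrt{22} - 5 i} \approx 273.83 + 291.9 i$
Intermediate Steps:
$S = - 4 i \sqrt{22}$ ($S = - 2 \sqrt{46 - 134} = - 2 \sqrt{-88} = - 2 \cdot 2 i \sqrt{22} = - 4 i \sqrt{22} \approx - 18.762 i$)
$V{\left(y,g \right)} = -1 + \frac{5 i \sqrt{22}}{22}$ ($V{\left(y,g \right)} = -1 + \frac{20}{\left(-4\right) i \sqrt{22}} = -1 + 20 \frac{i \sqrt{22}}{88} = -1 + \frac{5 i \sqrt{22}}{22}$)
$l{\left(d,s \right)} = -585$ ($l{\left(d,s \right)} = 3 \left(-195\right) = -585$)
$\frac{l{\left(32,303 \right)}}{V{\left(55,-33 - 96 \right)}} = - \frac{585}{-1 + \frac{5 i \sqrt{22}}{22}}$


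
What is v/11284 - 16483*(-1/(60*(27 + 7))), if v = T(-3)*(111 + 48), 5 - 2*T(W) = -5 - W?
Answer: 3341597/411060 ≈ 8.1292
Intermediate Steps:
T(W) = 5 + W/2 (T(W) = 5/2 - (-5 - W)/2 = 5/2 + (5/2 + W/2) = 5 + W/2)
v = 1113/2 (v = (5 + (½)*(-3))*(111 + 48) = (5 - 3/2)*159 = (7/2)*159 = 1113/2 ≈ 556.50)
v/11284 - 16483*(-1/(60*(27 + 7))) = (1113/2)/11284 - 16483*(-1/(60*(27 + 7))) = (1113/2)*(1/11284) - 16483/((-60*34)) = 159/3224 - 16483/(-2040) = 159/3224 - 16483*(-1/2040) = 159/3224 + 16483/2040 = 3341597/411060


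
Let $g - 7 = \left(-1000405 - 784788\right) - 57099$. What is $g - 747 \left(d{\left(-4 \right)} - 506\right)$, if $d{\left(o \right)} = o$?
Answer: $-1461315$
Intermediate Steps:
$g = -1842285$ ($g = 7 - 1842292 = -1842285$)
$g - 747 \left(d{\left(-4 \right)} - 506\right) = -1842285 - 747 \left(-4 - 506\right) = -1842285 - -380970 = -1842285 + 380970 = -1461315$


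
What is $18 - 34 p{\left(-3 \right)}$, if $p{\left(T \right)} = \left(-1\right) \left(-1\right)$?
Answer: $-16$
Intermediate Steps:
$p{\left(T \right)} = 1$
$18 - 34 p{\left(-3 \right)} = 18 - 34 = -16$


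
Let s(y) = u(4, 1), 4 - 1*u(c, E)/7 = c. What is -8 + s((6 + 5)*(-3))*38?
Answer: -8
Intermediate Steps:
u(c, E) = 28 - 7*c
s(y) = 0 (s(y) = 28 - 7*4 = 28 - 28 = 0)
-8 + s((6 + 5)*(-3))*38 = -8 + 0*38 = -8 + 0 = -8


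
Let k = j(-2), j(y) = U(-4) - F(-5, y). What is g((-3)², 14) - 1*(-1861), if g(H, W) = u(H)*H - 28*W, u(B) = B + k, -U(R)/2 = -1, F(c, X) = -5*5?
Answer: 1793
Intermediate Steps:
F(c, X) = -25
U(R) = 2 (U(R) = -2*(-1) = 2)
j(y) = 27 (j(y) = 2 - 1*(-25) = 2 + 25 = 27)
k = 27
u(B) = 27 + B (u(B) = B + 27 = 27 + B)
g(H, W) = -28*W + H*(27 + H) (g(H, W) = (27 + H)*H - 28*W = H*(27 + H) - 28*W = -28*W + H*(27 + H))
g((-3)², 14) - 1*(-1861) = (-28*14 + (-3)²*(27 + (-3)²)) - 1*(-1861) = (-392 + 9*(27 + 9)) + 1861 = (-392 + 9*36) + 1861 = (-392 + 324) + 1861 = -68 + 1861 = 1793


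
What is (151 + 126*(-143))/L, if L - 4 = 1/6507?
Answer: -116260569/26029 ≈ -4466.6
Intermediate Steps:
L = 26029/6507 (L = 4 + 1/6507 = 26029/6507 ≈ 4.0002)
(151 + 126*(-143))/L = (151 + 126*(-143))/(26029/6507) = (151 - 18018)*(6507/26029) = -17867*6507/26029 = -116260569/26029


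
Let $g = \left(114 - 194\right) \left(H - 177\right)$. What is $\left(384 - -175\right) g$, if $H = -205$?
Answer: $17083040$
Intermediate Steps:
$g = 30560$ ($g = \left(114 - 194\right) \left(-205 - 177\right) = \left(-80\right) \left(-382\right) = 30560$)
$\left(384 - -175\right) g = \left(384 - -175\right) 30560 = \left(384 + 175\right) 30560 = 559 \cdot 30560 = 17083040$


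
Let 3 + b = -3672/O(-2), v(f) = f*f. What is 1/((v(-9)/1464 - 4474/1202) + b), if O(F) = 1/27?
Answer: -293288/29079700765 ≈ -1.0086e-5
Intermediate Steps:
O(F) = 1/27
v(f) = f²
b = -99147 (b = -3 - 3672/1/27 = -3 - 3672*27 = -3 - 99144 = -99147)
1/((v(-9)/1464 - 4474/1202) + b) = 1/(((-9)²/1464 - 4474/1202) - 99147) = 1/((81*(1/1464) - 4474*1/1202) - 99147) = 1/((27/488 - 2237/601) - 99147) = 1/(-1075429/293288 - 99147) = 1/(-29079700765/293288) = -293288/29079700765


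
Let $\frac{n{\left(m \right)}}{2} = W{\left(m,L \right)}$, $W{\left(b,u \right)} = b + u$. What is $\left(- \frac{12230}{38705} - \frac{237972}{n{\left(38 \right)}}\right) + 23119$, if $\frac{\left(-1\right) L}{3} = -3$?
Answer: $\frac{7490130825}{363827} \approx 20587.0$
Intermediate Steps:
$L = 9$ ($L = \left(-3\right) \left(-3\right) = 9$)
$n{\left(m \right)} = 18 + 2 m$ ($n{\left(m \right)} = 2 \left(m + 9\right) = 2 \left(9 + m\right) = 18 + 2 m$)
$\left(- \frac{12230}{38705} - \frac{237972}{n{\left(38 \right)}}\right) + 23119 = \left(- \frac{12230}{38705} - \frac{237972}{18 + 2 \cdot 38}\right) + 23119 = \left(\left(-12230\right) \frac{1}{38705} - \frac{237972}{18 + 76}\right) + 23119 = \left(- \frac{2446}{7741} - \frac{237972}{94}\right) + 23119 = \left(- \frac{2446}{7741} - \frac{118986}{47}\right) + 23119 = - \frac{921185588}{363827} + 23119 = \frac{7490130825}{363827}$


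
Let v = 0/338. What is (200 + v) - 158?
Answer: 42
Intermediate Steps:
v = 0 (v = 0*(1/338) = 0)
(200 + v) - 158 = (200 + 0) - 158 = 200 - 158 = 42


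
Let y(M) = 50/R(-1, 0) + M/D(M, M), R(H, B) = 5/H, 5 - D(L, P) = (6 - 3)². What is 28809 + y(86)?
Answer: 57555/2 ≈ 28778.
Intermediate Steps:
D(L, P) = -4 (D(L, P) = 5 - (6 - 3)² = 5 - 1*3² = 5 - 1*9 = 5 - 9 = -4)
y(M) = -10 - M/4 (y(M) = 50/((5/(-1))) + M/(-4) = 50/((5*(-1))) + M*(-¼) = 50/(-5) - M/4 = 50*(-⅕) - M/4 = -10 - M/4)
28809 + y(86) = 28809 + (-10 - ¼*86) = 28809 + (-10 - 43/2) = 28809 - 63/2 = 57555/2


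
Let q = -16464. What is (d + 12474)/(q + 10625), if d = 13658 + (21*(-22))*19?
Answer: -17354/5839 ≈ -2.9721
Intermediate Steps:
d = 4880 (d = 13658 - 462*19 = 13658 - 8778 = 4880)
(d + 12474)/(q + 10625) = (4880 + 12474)/(-16464 + 10625) = 17354/(-5839) = 17354*(-1/5839) = -17354/5839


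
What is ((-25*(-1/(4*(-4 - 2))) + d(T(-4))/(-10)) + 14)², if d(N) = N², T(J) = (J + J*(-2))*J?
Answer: 2301289/14400 ≈ 159.81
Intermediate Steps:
T(J) = -J² (T(J) = (J - 2*J)*J = (-J)*J = -J²)
((-25*(-1/(4*(-4 - 2))) + d(T(-4))/(-10)) + 14)² = ((-25*(-1/(4*(-4 - 2))) + (-1*(-4)²)²/(-10)) + 14)² = ((-25/((-6*(-4))) + (-1*16)²*(-⅒)) + 14)² = ((-25/24 + (-16)²*(-⅒)) + 14)² = ((-25*1/24 + 256*(-⅒)) + 14)² = ((-25/24 - 128/5) + 14)² = (-3197/120 + 14)² = (-1517/120)² = 2301289/14400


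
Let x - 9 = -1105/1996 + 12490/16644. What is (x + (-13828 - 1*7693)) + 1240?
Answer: -168364542227/8305356 ≈ -20272.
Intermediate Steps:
x = 76382809/8305356 (x = 9 + (-1105/1996 + 12490/16644) = 9 + (-1105*1/1996 + 12490*(1/16644)) = 9 + (-1105/1996 + 6245/8322) = 9 + 1634605/8305356 = 76382809/8305356 ≈ 9.1968)
(x + (-13828 - 1*7693)) + 1240 = (76382809/8305356 + (-13828 - 1*7693)) + 1240 = (76382809/8305356 + (-13828 - 7693)) + 1240 = (76382809/8305356 - 21521) + 1240 = -178663183667/8305356 + 1240 = -168364542227/8305356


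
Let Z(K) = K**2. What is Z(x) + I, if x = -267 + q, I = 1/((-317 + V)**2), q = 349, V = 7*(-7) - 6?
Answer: 930494017/138384 ≈ 6724.0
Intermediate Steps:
V = -55 (V = -49 - 6 = -55)
I = 1/138384 (I = 1/((-317 - 55)**2) = 1/((-372)**2) = 1/138384 ≈ 7.2263e-6)
x = 82 (x = -267 + 349 = 82)
Z(x) + I = 82**2 + 1/138384 = 6724 + 1/138384 = 930494017/138384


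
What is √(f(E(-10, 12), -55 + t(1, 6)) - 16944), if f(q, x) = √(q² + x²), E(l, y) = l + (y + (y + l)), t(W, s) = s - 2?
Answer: √(-16944 + √2617) ≈ 129.97*I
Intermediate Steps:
t(W, s) = -2 + s
E(l, y) = 2*l + 2*y (E(l, y) = l + (y + (l + y)) = l + (l + 2*y) = 2*l + 2*y)
√(f(E(-10, 12), -55 + t(1, 6)) - 16944) = √(√((2*(-10) + 2*12)² + (-55 + (-2 + 6))²) - 16944) = √(√((-20 + 24)² + (-55 + 4)²) - 16944) = √(√(4² + (-51)²) - 16944) = √(√(16 + 2601) - 16944) = √(√2617 - 16944) = √(-16944 + √2617)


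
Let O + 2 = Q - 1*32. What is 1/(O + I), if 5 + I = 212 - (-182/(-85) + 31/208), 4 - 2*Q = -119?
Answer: 17680/4105469 ≈ 0.0043065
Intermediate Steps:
Q = 123/2 (Q = 2 - ½*(-119) = 2 + 119/2 = 123/2 ≈ 61.500)
I = 3619269/17680 (I = -5 + (212 - (-182/(-85) + 31/208)) = -5 + (212 - (-182*(-1/85) + 31*(1/208))) = -5 + (212 - (182/85 + 31/208)) = -5 + (212 - 1*40491/17680) = -5 + (212 - 40491/17680) = -5 + 3707669/17680 = 3619269/17680 ≈ 204.71)
O = 55/2 (O = -2 + (123/2 - 1*32) = -2 + (123/2 - 32) = -2 + 59/2 = 55/2 ≈ 27.500)
1/(O + I) = 1/(55/2 + 3619269/17680) = 1/(4105469/17680) = 17680/4105469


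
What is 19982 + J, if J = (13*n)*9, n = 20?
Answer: 22322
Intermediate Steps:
J = 2340 (J = (13*20)*9 = 260*9 = 2340)
19982 + J = 19982 + 2340 = 22322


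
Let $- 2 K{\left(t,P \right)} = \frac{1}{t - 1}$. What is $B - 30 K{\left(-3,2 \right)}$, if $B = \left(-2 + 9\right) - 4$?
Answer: $- \frac{3}{4} \approx -0.75$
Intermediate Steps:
$B = 3$ ($B = 7 - 4 = 3$)
$K{\left(t,P \right)} = - \frac{1}{2 \left(-1 + t\right)}$ ($K{\left(t,P \right)} = - \frac{1}{2 \left(t - 1\right)} = - \frac{1}{2 \left(-1 + t\right)}$)
$B - 30 K{\left(-3,2 \right)} = 3 - 30 \left(- \frac{1}{-2 + 2 \left(-3\right)}\right) = 3 - 30 \left(- \frac{1}{-2 - 6}\right) = 3 - 30 \left(- \frac{1}{-8}\right) = 3 - 30 \left(\left(-1\right) \left(- \frac{1}{8}\right)\right) = 3 - \frac{15}{4} = - \frac{3}{4}$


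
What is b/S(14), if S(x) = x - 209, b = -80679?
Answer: 26893/65 ≈ 413.74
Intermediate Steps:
S(x) = -209 + x
b/S(14) = -80679/(-209 + 14) = -80679/(-195) = -80679*(-1/195) = 26893/65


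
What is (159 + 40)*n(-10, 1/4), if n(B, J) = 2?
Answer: 398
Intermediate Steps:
(159 + 40)*n(-10, 1/4) = (159 + 40)*2 = 199*2 = 398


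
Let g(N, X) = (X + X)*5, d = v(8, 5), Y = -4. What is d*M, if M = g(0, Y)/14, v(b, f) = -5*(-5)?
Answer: -500/7 ≈ -71.429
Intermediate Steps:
v(b, f) = 25
d = 25
g(N, X) = 10*X (g(N, X) = (2*X)*5 = 10*X)
M = -20/7 (M = (10*(-4))/14 = -40*1/14 = -20/7 ≈ -2.8571)
d*M = 25*(-20/7) = -500/7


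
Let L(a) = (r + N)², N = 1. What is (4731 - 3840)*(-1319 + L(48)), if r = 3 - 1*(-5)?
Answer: -1103058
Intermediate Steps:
r = 8 (r = 3 + 5 = 8)
L(a) = 81 (L(a) = (8 + 1)² = 9² = 81)
(4731 - 3840)*(-1319 + L(48)) = (4731 - 3840)*(-1319 + 81) = 891*(-1238) = -1103058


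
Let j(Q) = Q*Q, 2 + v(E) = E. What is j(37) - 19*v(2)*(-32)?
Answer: 1369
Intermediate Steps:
v(E) = -2 + E
j(Q) = Q²
j(37) - 19*v(2)*(-32) = 37² - 19*(-2 + 2)*(-32) = 1369 - 19*0*(-32) = 1369 - 0*(-32) = 1369 - 1*0 = 1369 + 0 = 1369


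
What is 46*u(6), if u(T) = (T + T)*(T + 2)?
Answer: 4416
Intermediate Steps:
u(T) = 2*T*(2 + T) (u(T) = (2*T)*(2 + T) = 2*T*(2 + T))
46*u(6) = 46*(2*6*(2 + 6)) = 46*(2*6*8) = 46*96 = 4416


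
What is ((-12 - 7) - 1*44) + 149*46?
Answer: 6791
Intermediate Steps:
((-12 - 7) - 1*44) + 149*46 = (-19 - 44) + 6854 = -63 + 6854 = 6791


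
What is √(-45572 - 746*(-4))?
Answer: 78*I*√7 ≈ 206.37*I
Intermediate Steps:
√(-45572 - 746*(-4)) = √(-45572 + 2984) = √(-42588) = 78*I*√7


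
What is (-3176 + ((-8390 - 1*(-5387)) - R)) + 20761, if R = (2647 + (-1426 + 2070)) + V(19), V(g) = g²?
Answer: 10930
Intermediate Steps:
R = 3652 (R = (2647 + (-1426 + 2070)) + 19² = (2647 + 644) + 361 = 3291 + 361 = 3652)
(-3176 + ((-8390 - 1*(-5387)) - R)) + 20761 = (-3176 + ((-8390 - 1*(-5387)) - 1*3652)) + 20761 = (-3176 + ((-8390 + 5387) - 3652)) + 20761 = (-3176 + (-3003 - 3652)) + 20761 = (-3176 - 6655) + 20761 = -9831 + 20761 = 10930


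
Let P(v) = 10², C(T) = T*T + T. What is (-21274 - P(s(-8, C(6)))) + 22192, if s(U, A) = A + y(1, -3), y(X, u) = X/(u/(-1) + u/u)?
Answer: 818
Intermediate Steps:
y(X, u) = X/(1 - u) (y(X, u) = X/(u*(-1) + 1) = X/(-u + 1) = X/(1 - u))
C(T) = T + T² (C(T) = T² + T = T + T²)
s(U, A) = ¼ + A (s(U, A) = A - 1*1/(-1 - 3) = A - 1*1/(-4) = A - 1*1*(-¼) = A + ¼ = ¼ + A)
P(v) = 100
(-21274 - P(s(-8, C(6)))) + 22192 = (-21274 - 1*100) + 22192 = (-21274 - 100) + 22192 = -21374 + 22192 = 818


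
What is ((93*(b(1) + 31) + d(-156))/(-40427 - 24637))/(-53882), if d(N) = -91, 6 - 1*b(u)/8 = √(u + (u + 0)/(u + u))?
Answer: 907/438222306 - 31*√6/292148204 ≈ 1.8098e-6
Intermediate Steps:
b(u) = 48 - 8*√(½ + u) (b(u) = 48 - 8*√(u + (u + 0)/(u + u)) = 48 - 8*√(u + u/((2*u))) = 48 - 8*√(u + u*(1/(2*u))) = 48 - 8*√(u + ½) = 48 - 8*√(½ + u))
((93*(b(1) + 31) + d(-156))/(-40427 - 24637))/(-53882) = ((93*((48 - 4*√(2 + 4*1)) + 31) - 91)/(-40427 - 24637))/(-53882) = ((93*((48 - 4*√(2 + 4)) + 31) - 91)/(-65064))*(-1/53882) = ((93*((48 - 4*√6) + 31) - 91)*(-1/65064))*(-1/53882) = ((93*(79 - 4*√6) - 91)*(-1/65064))*(-1/53882) = (((7347 - 372*√6) - 91)*(-1/65064))*(-1/53882) = ((7256 - 372*√6)*(-1/65064))*(-1/53882) = (-907/8133 + 31*√6/5422)*(-1/53882) = 907/438222306 - 31*√6/292148204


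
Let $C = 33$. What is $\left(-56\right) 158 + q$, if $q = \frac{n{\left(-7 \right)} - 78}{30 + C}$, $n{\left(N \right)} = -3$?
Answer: $- \frac{61945}{7} \approx -8849.3$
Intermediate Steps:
$q = - \frac{9}{7}$ ($q = \frac{-3 - 78}{30 + 33} = - \frac{81}{63} = \left(-81\right) \frac{1}{63} = - \frac{9}{7} \approx -1.2857$)
$\left(-56\right) 158 + q = \left(-56\right) 158 - \frac{9}{7} = -8848 - \frac{9}{7} = - \frac{61945}{7}$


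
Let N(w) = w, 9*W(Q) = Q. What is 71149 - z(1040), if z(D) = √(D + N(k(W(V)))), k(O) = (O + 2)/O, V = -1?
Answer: 71149 - √1023 ≈ 71117.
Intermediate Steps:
W(Q) = Q/9
k(O) = (2 + O)/O
z(D) = √(-17 + D) (z(D) = √(D + (2 + (⅑)*(-1))/(((⅑)*(-1)))) = √(D + (2 - ⅑)/(-⅑)) = √(D - 9*17/9) = √(D - 17) = √(-17 + D))
71149 - z(1040) = 71149 - √(-17 + 1040) = 71149 - √1023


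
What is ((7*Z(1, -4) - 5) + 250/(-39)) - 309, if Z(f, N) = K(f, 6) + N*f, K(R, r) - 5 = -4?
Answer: -13315/39 ≈ -341.41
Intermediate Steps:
K(R, r) = 1 (K(R, r) = 5 - 4 = 1)
Z(f, N) = 1 + N*f
((7*Z(1, -4) - 5) + 250/(-39)) - 309 = ((7*(1 - 4*1) - 5) + 250/(-39)) - 309 = ((7*(1 - 4) - 5) + 250*(-1/39)) - 309 = ((7*(-3) - 5) - 250/39) - 309 = ((-21 - 5) - 250/39) - 309 = (-26 - 250/39) - 309 = -1264/39 - 309 = -13315/39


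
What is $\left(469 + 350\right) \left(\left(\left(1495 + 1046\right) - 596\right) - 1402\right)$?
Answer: $444717$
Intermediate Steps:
$\left(469 + 350\right) \left(\left(\left(1495 + 1046\right) - 596\right) - 1402\right) = 819 \left(\left(2541 - 596\right) - 1402\right) = 819 \left(1945 - 1402\right) = 819 \cdot 543 = 444717$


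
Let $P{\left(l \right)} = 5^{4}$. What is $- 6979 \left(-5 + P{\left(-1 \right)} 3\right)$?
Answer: $-13050730$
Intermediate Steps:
$P{\left(l \right)} = 625$
$- 6979 \left(-5 + P{\left(-1 \right)} 3\right) = - 6979 \left(-5 + 625 \cdot 3\right) = - 6979 \left(-5 + 1875\right) = \left(-6979\right) 1870 = -13050730$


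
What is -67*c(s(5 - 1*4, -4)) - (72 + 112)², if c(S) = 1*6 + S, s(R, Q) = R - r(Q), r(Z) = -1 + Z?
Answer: -34660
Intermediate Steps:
s(R, Q) = 1 + R - Q (s(R, Q) = R - (-1 + Q) = R + (1 - Q) = 1 + R - Q)
c(S) = 6 + S
-67*c(s(5 - 1*4, -4)) - (72 + 112)² = -67*(6 + (1 + (5 - 1*4) - 1*(-4))) - (72 + 112)² = -67*(6 + (1 + (5 - 4) + 4)) - 1*184² = -67*(6 + (1 + 1 + 4)) - 1*33856 = -67*(6 + 6) - 33856 = -67*12 - 33856 = -804 - 33856 = -34660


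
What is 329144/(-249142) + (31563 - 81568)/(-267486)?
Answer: -37791533137/33320998506 ≈ -1.1342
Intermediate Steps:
329144/(-249142) + (31563 - 81568)/(-267486) = 329144*(-1/249142) - 50005*(-1/267486) = -164572/124571 + 50005/267486 = -37791533137/33320998506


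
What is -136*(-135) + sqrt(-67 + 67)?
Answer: 18360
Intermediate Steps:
-136*(-135) + sqrt(-67 + 67) = 18360 + sqrt(0) = 18360 + 0 = 18360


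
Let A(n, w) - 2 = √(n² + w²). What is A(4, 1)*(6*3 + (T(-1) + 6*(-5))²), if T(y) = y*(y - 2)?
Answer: 1494 + 747*√17 ≈ 4574.0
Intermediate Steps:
T(y) = y*(-2 + y)
A(n, w) = 2 + √(n² + w²)
A(4, 1)*(6*3 + (T(-1) + 6*(-5))²) = (2 + √(4² + 1²))*(6*3 + (-(-2 - 1) + 6*(-5))²) = (2 + √(16 + 1))*(18 + (-1*(-3) - 30)²) = (2 + √17)*(18 + (3 - 30)²) = (2 + √17)*(18 + (-27)²) = (2 + √17)*(18 + 729) = (2 + √17)*747 = 1494 + 747*√17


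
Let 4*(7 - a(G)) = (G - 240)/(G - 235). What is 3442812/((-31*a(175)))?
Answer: -165254976/10013 ≈ -16504.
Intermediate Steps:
a(G) = 7 - (-240 + G)/(4*(-235 + G)) (a(G) = 7 - (G - 240)/(4*(G - 235)) = 7 - (-240 + G)/(4*(-235 + G)))
3442812/((-31*a(175))) = 3442812/((-31*(-6340 + 27*175)/(4*(-235 + 175)))) = 3442812/((-31*(-6340 + 4725)/(4*(-60)))) = 3442812/((-31*(-1)*(-1615)/(4*60))) = 3442812/((-31*323/48)) = 3442812/(-10013/48) = 3442812*(-48/10013) = -165254976/10013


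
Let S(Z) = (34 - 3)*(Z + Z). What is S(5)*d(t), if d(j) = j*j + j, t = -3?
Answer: 1860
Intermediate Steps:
d(j) = j + j**2 (d(j) = j**2 + j = j + j**2)
S(Z) = 62*Z (S(Z) = 31*(2*Z) = 62*Z)
S(5)*d(t) = (62*5)*(-3*(1 - 3)) = 310*(-3*(-2)) = 310*6 = 1860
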